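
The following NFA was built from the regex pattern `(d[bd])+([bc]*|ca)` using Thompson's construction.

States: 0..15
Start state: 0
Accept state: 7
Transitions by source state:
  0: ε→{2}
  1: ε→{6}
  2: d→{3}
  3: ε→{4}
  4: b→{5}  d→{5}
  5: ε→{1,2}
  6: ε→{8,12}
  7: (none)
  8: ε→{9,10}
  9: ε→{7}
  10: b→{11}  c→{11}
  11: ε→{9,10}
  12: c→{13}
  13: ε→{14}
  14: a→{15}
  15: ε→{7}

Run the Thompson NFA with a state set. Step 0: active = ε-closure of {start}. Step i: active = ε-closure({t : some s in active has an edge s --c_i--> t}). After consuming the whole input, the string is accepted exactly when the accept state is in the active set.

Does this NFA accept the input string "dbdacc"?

initial (ε-close {0}): {0,2}
'd' @ 1: {3,4}
'b' @ 2: {1,2,5,6,7,8,9,10,12}  [accepting]
'd' @ 3: {3,4}
'a' @ 4: {}  — no active states
rest 'cc' ignored (set empty)
final: {}; accept 7 not in set

Answer: REJECT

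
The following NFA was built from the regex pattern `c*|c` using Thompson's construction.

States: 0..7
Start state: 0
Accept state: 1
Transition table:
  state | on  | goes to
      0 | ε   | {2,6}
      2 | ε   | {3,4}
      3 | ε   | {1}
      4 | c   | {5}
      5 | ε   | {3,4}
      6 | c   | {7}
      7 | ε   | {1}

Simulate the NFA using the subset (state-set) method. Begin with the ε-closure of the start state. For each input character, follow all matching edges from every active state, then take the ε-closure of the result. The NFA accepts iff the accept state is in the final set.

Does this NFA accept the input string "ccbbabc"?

S₀ = ε-closure({0}) = {0,1,2,3,4,6}
'c' @ 1: {1,3,4,5,7}  [accepting]
'c' @ 2: {1,3,4,5}  [accepting]
'b' @ 3: {}  — dead — no transitions
rest 'babc' ignored (set empty)
final: {}; accept 1 not in set

Answer: REJECT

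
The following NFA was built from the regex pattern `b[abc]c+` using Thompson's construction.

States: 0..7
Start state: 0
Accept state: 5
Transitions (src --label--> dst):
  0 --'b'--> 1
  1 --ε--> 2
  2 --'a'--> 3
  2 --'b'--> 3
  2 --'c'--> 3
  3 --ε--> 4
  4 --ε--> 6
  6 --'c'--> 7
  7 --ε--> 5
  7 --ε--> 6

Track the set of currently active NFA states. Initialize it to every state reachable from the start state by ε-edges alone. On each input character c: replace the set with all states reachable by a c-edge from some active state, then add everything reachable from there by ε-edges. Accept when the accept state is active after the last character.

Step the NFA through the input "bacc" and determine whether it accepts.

Answer: ACCEPT

Trace:
initial (ε-close {0}): {0}
'b' @ 1: {1,2}
'a' @ 2: {3,4,6}
'c' @ 3: {5,6,7}  (accept∈set)
'c' @ 4: {5,6,7}  (accept∈set)
end set {5,6,7} — state 5 in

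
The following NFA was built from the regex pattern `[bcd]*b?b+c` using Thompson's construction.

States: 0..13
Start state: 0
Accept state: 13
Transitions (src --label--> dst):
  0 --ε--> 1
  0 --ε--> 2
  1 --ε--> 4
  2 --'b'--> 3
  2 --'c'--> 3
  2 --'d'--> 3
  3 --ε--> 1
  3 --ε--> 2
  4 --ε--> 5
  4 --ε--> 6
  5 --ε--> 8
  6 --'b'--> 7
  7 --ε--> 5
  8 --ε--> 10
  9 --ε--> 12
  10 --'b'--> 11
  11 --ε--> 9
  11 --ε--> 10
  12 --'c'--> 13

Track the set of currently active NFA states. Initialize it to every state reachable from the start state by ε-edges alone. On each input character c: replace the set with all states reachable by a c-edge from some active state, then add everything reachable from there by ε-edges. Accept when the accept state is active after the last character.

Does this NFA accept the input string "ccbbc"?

start: ε-closure({0}) = {0,1,2,4,5,6,8,10}
'c' @ 1: {1,2,3,4,5,6,8,10}
'c' @ 2: {1,2,3,4,5,6,8,10}
'b' @ 3: {1,2,3,4,5,6,7,8,9,10,11,12}
'b' @ 4: {1,2,3,4,5,6,7,8,9,10,11,12}
'c' @ 5: {1,2,3,4,5,6,8,10,13}  ✓accept
end set {1,2,3,4,5,6,8,10,13} — state 13 in

Answer: ACCEPT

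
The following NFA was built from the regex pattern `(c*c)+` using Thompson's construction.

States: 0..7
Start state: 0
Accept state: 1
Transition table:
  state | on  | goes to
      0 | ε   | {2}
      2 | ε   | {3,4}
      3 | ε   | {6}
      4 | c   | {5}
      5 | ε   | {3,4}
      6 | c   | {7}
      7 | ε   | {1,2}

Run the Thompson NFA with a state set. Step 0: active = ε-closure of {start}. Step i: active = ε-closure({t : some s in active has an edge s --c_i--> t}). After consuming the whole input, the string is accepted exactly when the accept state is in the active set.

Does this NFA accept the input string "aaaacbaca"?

Answer: REJECT

Steps:
S₀ = ε-closure({0}) = {0,2,3,4,6}
'a' @ 1: {}  — no active states
rest 'aaacbaca' ignored (set empty)
final: {}; accept 1 not in set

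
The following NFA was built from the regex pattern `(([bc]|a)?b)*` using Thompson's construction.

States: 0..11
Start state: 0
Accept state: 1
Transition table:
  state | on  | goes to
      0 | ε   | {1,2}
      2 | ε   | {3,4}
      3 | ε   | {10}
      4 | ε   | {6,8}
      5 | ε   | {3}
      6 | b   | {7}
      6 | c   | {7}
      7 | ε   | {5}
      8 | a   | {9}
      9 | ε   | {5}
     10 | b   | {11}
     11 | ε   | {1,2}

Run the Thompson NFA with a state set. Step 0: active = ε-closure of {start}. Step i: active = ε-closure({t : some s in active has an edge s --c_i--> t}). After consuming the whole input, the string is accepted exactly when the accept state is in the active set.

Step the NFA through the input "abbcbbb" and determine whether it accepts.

Answer: ACCEPT

Steps:
S₀ = ε-closure({0}) = {0,1,2,3,4,6,8,10}
'a' @ 1: {3,5,9,10}
'b' @ 2: {1,2,3,4,6,8,10,11}  [accepting]
'b' @ 3: {1,2,3,4,5,6,7,8,10,11}  [accepting]
'c' @ 4: {3,5,7,10}
'b' @ 5: {1,2,3,4,6,8,10,11}  [accepting]
'b' @ 6: {1,2,3,4,5,6,7,8,10,11}  [accepting]
'b' @ 7: {1,2,3,4,5,6,7,8,10,11}  [accepting]
final: {1,2,3,4,5,6,7,8,10,11}; accept 1 in set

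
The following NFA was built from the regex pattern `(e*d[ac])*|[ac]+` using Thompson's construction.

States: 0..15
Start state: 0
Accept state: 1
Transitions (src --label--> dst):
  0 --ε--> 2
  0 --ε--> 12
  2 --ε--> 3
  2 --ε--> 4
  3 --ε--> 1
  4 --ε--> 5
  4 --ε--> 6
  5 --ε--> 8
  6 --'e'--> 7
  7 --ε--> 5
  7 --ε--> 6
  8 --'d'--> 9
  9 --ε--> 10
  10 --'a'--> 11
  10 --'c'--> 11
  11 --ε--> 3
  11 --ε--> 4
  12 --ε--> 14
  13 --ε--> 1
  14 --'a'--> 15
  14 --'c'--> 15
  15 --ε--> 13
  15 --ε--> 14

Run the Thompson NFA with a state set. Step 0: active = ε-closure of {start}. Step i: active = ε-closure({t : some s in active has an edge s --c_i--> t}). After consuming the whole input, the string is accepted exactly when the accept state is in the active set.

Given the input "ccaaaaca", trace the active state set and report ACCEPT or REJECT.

S₀ = ε-closure({0}) = {0,1,2,3,4,5,6,8,12,14}
'c' @ 1: {1,13,14,15}  [accepting]
'c' @ 2: {1,13,14,15}  [accepting]
'a' @ 3: {1,13,14,15}  [accepting]
'a' @ 4: {1,13,14,15}  [accepting]
'a' @ 5: {1,13,14,15}  [accepting]
'a' @ 6: {1,13,14,15}  [accepting]
'c' @ 7: {1,13,14,15}  [accepting]
'a' @ 8: {1,13,14,15}  [accepting]
final: {1,13,14,15}; accept 1 in set

Answer: ACCEPT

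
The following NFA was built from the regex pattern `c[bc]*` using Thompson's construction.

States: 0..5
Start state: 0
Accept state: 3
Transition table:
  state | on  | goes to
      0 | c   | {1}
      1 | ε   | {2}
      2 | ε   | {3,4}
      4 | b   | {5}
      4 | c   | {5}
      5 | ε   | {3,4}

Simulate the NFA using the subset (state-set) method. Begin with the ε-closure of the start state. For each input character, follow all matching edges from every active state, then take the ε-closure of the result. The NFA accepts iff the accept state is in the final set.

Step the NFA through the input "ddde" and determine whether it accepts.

Answer: REJECT

Derivation:
initial (ε-close {0}): {0}
'd' @ 1: {}  — state set empty
rest 'dde' ignored (set empty)
after full input: {}  (accept=3 not in)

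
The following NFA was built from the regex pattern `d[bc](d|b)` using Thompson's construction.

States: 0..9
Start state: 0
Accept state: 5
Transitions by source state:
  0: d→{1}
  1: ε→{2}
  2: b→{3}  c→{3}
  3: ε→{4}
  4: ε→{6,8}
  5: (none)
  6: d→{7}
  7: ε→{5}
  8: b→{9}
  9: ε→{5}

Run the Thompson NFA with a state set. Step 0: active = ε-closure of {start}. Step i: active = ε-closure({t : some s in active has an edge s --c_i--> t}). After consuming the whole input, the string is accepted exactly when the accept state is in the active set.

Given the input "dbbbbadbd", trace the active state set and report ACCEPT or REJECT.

Answer: REJECT

Trace:
S₀ = ε-closure({0}) = {0}
'd' @ 1: {1,2}
'b' @ 2: {3,4,6,8}
'b' @ 3: {5,9}  [accepting]
'b' @ 4: {}  — state set empty
rest 'badbd' ignored (set empty)
after full input: {}  (accept=5 not in)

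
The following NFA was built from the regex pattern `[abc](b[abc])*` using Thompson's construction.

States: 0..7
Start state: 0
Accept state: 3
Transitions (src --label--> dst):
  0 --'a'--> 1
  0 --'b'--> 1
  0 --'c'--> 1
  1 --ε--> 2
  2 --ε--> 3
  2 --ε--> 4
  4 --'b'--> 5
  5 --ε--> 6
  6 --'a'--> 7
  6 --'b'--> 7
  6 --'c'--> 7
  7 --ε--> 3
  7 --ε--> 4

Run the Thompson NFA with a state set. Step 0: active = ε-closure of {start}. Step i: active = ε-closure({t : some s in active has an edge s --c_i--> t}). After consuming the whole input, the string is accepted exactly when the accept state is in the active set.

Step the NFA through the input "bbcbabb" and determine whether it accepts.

Answer: ACCEPT

Trace:
start: ε-closure({0}) = {0}
'b' @ 1: {1,2,3,4}  ✓accept
'b' @ 2: {5,6}
'c' @ 3: {3,4,7}  ✓accept
'b' @ 4: {5,6}
'a' @ 5: {3,4,7}  ✓accept
'b' @ 6: {5,6}
'b' @ 7: {3,4,7}  ✓accept
after full input: {3,4,7}  (accept=3 in)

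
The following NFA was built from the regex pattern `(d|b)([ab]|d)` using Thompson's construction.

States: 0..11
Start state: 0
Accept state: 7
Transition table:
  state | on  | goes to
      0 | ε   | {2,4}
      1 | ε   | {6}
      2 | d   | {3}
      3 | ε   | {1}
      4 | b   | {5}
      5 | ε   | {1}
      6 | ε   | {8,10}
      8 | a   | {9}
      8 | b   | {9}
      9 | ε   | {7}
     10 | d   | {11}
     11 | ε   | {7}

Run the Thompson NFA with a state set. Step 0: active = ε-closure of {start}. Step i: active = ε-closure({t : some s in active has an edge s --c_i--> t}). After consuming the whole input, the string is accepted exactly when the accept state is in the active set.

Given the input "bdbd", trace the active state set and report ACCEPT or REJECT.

initial (ε-close {0}): {0,2,4}
'b' @ 1: {1,5,6,8,10}
'd' @ 2: {7,11}  ✓accept
'b' @ 3: {}  — state set empty
rest 'd' ignored (set empty)
after full input: {}  (accept=7 not in)

Answer: REJECT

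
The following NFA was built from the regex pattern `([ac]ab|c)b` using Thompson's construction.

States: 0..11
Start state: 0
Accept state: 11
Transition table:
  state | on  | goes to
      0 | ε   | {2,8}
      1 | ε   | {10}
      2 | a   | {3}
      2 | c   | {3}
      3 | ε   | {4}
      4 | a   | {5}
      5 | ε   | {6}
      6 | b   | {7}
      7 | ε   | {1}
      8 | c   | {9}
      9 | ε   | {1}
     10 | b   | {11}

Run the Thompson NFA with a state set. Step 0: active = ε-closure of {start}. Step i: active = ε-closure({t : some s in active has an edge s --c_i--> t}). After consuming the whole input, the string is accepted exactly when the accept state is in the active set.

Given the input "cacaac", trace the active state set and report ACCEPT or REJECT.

Answer: REJECT

Derivation:
S₀ = ε-closure({0}) = {0,2,8}
'c' @ 1: {1,3,4,9,10}
'a' @ 2: {5,6}
'c' @ 3: {}  — state set empty
rest 'aac' ignored (set empty)
end set {} — state 11 not in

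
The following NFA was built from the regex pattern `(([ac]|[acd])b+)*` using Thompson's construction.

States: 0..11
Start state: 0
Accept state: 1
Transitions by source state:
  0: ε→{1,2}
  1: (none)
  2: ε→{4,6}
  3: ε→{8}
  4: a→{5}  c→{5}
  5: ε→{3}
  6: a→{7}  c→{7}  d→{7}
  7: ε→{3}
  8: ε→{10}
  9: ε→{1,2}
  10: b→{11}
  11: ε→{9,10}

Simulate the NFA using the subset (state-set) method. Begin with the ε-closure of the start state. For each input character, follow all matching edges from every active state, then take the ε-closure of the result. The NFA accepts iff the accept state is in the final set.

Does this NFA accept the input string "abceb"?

Answer: REJECT

Derivation:
S₀ = ε-closure({0}) = {0,1,2,4,6}
'a' @ 1: {3,5,7,8,10}
'b' @ 2: {1,2,4,6,9,10,11}  ✓accept
'c' @ 3: {3,5,7,8,10}
'e' @ 4: {}  — dead — no transitions
rest 'b' ignored (set empty)
final: {}; accept 1 not in set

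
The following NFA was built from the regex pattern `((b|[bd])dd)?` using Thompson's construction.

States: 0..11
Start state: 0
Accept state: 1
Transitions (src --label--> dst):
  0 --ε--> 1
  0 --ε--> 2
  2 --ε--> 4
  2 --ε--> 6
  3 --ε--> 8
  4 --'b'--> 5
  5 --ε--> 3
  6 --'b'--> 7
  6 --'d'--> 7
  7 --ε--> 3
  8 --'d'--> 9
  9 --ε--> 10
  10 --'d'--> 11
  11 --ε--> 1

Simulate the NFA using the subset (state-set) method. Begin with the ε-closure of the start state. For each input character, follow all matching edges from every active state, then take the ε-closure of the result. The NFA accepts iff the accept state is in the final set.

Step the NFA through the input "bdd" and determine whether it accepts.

Answer: ACCEPT

Steps:
initial (ε-close {0}): {0,1,2,4,6}
'b' @ 1: {3,5,7,8}
'd' @ 2: {9,10}
'd' @ 3: {1,11}  (accept∈set)
after full input: {1,11}  (accept=1 in)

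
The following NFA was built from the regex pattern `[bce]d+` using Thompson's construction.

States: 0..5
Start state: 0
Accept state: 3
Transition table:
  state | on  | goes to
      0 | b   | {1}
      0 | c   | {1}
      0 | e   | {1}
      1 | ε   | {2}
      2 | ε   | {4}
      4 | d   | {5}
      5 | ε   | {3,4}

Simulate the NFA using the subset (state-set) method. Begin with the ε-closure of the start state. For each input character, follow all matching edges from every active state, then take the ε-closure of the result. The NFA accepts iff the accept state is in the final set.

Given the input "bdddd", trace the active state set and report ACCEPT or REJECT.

start: ε-closure({0}) = {0}
'b' @ 1: {1,2,4}
'd' @ 2: {3,4,5}  [accepting]
'd' @ 3: {3,4,5}  [accepting]
'd' @ 4: {3,4,5}  [accepting]
'd' @ 5: {3,4,5}  [accepting]
final: {3,4,5}; accept 3 in set

Answer: ACCEPT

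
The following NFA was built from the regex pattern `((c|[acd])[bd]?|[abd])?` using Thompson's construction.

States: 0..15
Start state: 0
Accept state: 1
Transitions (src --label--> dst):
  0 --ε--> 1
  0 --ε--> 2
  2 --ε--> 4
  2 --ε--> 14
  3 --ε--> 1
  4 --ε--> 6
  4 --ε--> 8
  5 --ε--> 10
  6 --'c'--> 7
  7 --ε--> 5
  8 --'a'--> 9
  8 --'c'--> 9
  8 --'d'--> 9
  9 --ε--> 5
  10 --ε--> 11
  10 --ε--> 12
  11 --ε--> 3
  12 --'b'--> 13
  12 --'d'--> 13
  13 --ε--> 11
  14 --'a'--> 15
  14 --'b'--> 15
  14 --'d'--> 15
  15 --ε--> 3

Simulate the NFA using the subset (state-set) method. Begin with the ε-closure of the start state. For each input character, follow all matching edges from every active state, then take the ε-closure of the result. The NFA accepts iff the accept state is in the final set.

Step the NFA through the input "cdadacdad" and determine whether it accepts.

initial (ε-close {0}): {0,1,2,4,6,8,14}
'c' @ 1: {1,3,5,7,9,10,11,12}  ✓accept
'd' @ 2: {1,3,11,13}  ✓accept
'a' @ 3: {}  — no active states
rest 'dacdad' ignored (set empty)
after full input: {}  (accept=1 not in)

Answer: REJECT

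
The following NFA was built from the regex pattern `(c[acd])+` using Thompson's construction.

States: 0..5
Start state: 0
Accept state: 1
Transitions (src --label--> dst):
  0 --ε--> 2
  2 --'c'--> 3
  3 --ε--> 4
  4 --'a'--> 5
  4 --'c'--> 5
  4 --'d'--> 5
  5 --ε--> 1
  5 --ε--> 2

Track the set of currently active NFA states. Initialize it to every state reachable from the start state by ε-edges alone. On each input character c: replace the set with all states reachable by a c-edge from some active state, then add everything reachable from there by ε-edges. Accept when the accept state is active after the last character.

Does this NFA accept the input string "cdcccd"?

Answer: ACCEPT

Trace:
S₀ = ε-closure({0}) = {0,2}
'c' @ 1: {3,4}
'd' @ 2: {1,2,5}  (accept∈set)
'c' @ 3: {3,4}
'c' @ 4: {1,2,5}  (accept∈set)
'c' @ 5: {3,4}
'd' @ 6: {1,2,5}  (accept∈set)
final: {1,2,5}; accept 1 in set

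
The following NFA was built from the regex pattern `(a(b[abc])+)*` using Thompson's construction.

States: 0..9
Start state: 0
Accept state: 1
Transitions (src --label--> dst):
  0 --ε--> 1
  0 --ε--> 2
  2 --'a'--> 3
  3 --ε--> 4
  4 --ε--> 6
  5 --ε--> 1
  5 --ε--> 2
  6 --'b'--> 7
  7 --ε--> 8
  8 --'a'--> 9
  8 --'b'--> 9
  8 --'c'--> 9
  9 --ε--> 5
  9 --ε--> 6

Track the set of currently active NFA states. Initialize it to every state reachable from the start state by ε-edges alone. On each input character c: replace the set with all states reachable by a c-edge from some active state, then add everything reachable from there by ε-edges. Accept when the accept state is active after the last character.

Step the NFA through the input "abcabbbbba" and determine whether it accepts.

start: ε-closure({0}) = {0,1,2}
'a' @ 1: {3,4,6}
'b' @ 2: {7,8}
'c' @ 3: {1,2,5,6,9}  (accept∈set)
'a' @ 4: {3,4,6}
'b' @ 5: {7,8}
'b' @ 6: {1,2,5,6,9}  (accept∈set)
'b' @ 7: {7,8}
'b' @ 8: {1,2,5,6,9}  (accept∈set)
'b' @ 9: {7,8}
'a' @ 10: {1,2,5,6,9}  (accept∈set)
after full input: {1,2,5,6,9}  (accept=1 in)

Answer: ACCEPT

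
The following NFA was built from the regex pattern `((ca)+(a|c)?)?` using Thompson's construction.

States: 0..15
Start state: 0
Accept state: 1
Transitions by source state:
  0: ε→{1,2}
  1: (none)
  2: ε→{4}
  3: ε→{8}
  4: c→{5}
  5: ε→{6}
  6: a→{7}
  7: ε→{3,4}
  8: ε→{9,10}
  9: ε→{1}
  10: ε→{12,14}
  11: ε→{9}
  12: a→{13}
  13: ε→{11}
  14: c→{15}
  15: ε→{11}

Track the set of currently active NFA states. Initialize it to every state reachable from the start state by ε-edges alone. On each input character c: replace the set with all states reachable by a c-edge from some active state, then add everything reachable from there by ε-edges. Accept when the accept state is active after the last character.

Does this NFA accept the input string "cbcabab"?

Answer: REJECT

Trace:
initial (ε-close {0}): {0,1,2,4}
'c' @ 1: {5,6}
'b' @ 2: {}  — no active states
rest 'cabab' ignored (set empty)
end set {} — state 1 not in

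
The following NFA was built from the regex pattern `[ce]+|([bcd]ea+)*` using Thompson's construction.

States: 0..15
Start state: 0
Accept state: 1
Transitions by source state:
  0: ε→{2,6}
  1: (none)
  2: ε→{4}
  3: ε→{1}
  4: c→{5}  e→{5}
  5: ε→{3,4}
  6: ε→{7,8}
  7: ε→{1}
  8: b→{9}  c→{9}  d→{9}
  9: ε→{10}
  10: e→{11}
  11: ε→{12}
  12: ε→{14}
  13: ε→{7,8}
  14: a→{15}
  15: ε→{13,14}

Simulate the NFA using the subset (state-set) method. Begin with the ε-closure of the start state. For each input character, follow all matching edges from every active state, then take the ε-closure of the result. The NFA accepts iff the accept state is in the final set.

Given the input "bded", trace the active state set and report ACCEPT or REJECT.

S₀ = ε-closure({0}) = {0,1,2,4,6,7,8}
'b' @ 1: {9,10}
'd' @ 2: {}  — dead — no transitions
rest 'ed' ignored (set empty)
end set {} — state 1 not in

Answer: REJECT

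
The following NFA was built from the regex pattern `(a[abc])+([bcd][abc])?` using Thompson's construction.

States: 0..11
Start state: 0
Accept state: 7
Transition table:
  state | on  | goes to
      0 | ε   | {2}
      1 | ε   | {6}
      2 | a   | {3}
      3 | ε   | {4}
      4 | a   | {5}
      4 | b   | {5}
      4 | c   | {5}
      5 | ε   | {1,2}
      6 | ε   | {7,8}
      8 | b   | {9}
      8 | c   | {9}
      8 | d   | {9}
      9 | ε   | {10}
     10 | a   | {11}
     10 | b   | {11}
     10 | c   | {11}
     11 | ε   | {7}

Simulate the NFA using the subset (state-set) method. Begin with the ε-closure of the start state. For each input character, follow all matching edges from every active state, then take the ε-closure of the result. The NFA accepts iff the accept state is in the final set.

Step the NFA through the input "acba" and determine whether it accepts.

Answer: ACCEPT

Trace:
initial (ε-close {0}): {0,2}
'a' @ 1: {3,4}
'c' @ 2: {1,2,5,6,7,8}  ✓accept
'b' @ 3: {9,10}
'a' @ 4: {7,11}  ✓accept
final: {7,11}; accept 7 in set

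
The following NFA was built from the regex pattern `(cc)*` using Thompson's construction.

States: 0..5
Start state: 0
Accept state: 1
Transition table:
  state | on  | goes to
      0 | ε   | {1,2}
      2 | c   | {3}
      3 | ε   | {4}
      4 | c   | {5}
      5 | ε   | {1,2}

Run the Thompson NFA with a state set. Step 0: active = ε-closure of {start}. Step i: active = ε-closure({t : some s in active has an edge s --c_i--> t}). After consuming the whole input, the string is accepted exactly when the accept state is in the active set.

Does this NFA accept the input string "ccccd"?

initial (ε-close {0}): {0,1,2}
'c' @ 1: {3,4}
'c' @ 2: {1,2,5}  [accepting]
'c' @ 3: {3,4}
'c' @ 4: {1,2,5}  [accepting]
'd' @ 5: {}  — no active states
after full input: {}  (accept=1 not in)

Answer: REJECT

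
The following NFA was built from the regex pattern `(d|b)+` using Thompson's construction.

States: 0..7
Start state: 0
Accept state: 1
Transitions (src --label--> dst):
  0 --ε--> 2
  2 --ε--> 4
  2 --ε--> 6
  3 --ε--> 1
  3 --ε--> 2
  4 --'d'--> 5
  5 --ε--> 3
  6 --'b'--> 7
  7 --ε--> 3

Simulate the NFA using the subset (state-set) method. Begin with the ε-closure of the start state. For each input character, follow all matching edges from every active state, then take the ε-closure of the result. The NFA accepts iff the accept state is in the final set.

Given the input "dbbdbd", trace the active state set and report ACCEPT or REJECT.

initial (ε-close {0}): {0,2,4,6}
'd' @ 1: {1,2,3,4,5,6}  (accept∈set)
'b' @ 2: {1,2,3,4,6,7}  (accept∈set)
'b' @ 3: {1,2,3,4,6,7}  (accept∈set)
'd' @ 4: {1,2,3,4,5,6}  (accept∈set)
'b' @ 5: {1,2,3,4,6,7}  (accept∈set)
'd' @ 6: {1,2,3,4,5,6}  (accept∈set)
final: {1,2,3,4,5,6}; accept 1 in set

Answer: ACCEPT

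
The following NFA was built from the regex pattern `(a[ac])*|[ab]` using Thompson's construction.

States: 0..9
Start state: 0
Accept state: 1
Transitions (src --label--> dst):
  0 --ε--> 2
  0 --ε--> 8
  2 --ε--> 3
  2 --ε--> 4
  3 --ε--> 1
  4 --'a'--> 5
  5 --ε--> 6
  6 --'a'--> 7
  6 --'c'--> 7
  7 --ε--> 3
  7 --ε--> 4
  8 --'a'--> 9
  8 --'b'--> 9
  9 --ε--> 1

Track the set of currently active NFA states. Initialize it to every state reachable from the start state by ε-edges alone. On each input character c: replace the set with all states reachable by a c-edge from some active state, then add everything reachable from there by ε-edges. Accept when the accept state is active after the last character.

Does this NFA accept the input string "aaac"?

Answer: ACCEPT

Steps:
S₀ = ε-closure({0}) = {0,1,2,3,4,8}
'a' @ 1: {1,5,6,9}  (accept∈set)
'a' @ 2: {1,3,4,7}  (accept∈set)
'a' @ 3: {5,6}
'c' @ 4: {1,3,4,7}  (accept∈set)
after full input: {1,3,4,7}  (accept=1 in)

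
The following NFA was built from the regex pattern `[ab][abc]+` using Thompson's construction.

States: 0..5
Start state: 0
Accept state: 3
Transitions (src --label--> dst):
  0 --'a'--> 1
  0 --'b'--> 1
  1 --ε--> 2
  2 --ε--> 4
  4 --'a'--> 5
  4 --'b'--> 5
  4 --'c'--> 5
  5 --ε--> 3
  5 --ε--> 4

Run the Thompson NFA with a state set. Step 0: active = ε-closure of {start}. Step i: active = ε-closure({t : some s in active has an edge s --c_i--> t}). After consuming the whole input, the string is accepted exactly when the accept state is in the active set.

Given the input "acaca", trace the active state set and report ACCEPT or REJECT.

Answer: ACCEPT

Trace:
start: ε-closure({0}) = {0}
'a' @ 1: {1,2,4}
'c' @ 2: {3,4,5}  (accept∈set)
'a' @ 3: {3,4,5}  (accept∈set)
'c' @ 4: {3,4,5}  (accept∈set)
'a' @ 5: {3,4,5}  (accept∈set)
final: {3,4,5}; accept 3 in set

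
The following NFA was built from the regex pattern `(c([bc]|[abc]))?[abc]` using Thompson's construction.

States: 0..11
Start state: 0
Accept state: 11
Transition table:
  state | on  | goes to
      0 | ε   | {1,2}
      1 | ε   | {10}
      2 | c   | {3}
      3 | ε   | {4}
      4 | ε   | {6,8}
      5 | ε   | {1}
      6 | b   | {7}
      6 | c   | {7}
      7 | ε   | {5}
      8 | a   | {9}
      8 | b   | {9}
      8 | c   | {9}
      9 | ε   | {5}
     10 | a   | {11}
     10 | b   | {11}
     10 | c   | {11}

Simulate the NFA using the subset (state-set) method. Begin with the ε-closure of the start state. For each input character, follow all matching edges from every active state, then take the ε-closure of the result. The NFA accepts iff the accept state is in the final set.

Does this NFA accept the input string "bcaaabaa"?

Answer: REJECT

Derivation:
initial (ε-close {0}): {0,1,2,10}
'b' @ 1: {11}  ✓accept
'c' @ 2: {}  — dead — no transitions
rest 'aaabaa' ignored (set empty)
after full input: {}  (accept=11 not in)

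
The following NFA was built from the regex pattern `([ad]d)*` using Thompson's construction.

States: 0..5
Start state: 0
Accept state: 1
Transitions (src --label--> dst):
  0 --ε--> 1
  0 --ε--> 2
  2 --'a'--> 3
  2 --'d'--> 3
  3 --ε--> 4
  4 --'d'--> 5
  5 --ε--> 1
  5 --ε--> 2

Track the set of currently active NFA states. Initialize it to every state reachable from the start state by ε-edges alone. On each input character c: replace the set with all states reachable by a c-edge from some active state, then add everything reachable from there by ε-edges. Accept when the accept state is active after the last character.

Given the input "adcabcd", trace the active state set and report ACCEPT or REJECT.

start: ε-closure({0}) = {0,1,2}
'a' @ 1: {3,4}
'd' @ 2: {1,2,5}  ✓accept
'c' @ 3: {}  — no active states
rest 'abcd' ignored (set empty)
after full input: {}  (accept=1 not in)

Answer: REJECT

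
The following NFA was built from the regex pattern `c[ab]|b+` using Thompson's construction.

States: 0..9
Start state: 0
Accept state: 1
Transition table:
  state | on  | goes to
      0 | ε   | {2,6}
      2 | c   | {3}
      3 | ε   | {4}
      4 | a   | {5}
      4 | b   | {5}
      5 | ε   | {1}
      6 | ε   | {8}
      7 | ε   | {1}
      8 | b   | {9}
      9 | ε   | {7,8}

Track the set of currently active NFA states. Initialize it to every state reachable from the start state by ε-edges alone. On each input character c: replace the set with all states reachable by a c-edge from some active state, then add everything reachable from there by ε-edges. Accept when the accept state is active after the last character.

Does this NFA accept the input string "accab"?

S₀ = ε-closure({0}) = {0,2,6,8}
'a' @ 1: {}  — state set empty
rest 'ccab' ignored (set empty)
after full input: {}  (accept=1 not in)

Answer: REJECT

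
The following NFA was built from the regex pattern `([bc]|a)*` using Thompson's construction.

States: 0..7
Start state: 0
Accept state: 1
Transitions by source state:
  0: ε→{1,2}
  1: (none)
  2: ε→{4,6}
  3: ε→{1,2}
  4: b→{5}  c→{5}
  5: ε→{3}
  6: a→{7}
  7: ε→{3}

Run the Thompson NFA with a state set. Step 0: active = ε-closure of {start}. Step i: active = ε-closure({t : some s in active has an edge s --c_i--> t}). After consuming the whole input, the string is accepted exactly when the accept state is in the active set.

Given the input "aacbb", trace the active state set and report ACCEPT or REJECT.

S₀ = ε-closure({0}) = {0,1,2,4,6}
'a' @ 1: {1,2,3,4,6,7}  [accepting]
'a' @ 2: {1,2,3,4,6,7}  [accepting]
'c' @ 3: {1,2,3,4,5,6}  [accepting]
'b' @ 4: {1,2,3,4,5,6}  [accepting]
'b' @ 5: {1,2,3,4,5,6}  [accepting]
end set {1,2,3,4,5,6} — state 1 in

Answer: ACCEPT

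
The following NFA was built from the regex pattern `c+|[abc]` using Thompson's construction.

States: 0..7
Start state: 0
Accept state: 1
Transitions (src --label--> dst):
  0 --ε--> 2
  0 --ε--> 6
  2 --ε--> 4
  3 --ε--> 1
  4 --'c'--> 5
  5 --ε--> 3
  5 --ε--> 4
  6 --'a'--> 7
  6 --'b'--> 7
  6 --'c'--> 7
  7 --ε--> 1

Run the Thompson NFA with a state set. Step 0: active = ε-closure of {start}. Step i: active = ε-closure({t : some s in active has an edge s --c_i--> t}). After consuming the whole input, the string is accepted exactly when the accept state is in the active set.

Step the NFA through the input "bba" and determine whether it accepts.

S₀ = ε-closure({0}) = {0,2,4,6}
'b' @ 1: {1,7}  ✓accept
'b' @ 2: {}  — state set empty
rest 'a' ignored (set empty)
after full input: {}  (accept=1 not in)

Answer: REJECT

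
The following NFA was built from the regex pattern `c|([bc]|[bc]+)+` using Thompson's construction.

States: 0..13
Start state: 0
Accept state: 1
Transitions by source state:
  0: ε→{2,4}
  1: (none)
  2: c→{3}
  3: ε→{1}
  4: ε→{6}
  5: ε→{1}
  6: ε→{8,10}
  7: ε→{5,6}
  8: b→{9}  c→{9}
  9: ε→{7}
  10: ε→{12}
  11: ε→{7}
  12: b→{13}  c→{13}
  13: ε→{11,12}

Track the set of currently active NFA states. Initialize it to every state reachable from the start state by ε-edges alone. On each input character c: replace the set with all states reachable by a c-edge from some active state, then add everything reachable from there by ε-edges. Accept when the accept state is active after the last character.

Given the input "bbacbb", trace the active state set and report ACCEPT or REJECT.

initial (ε-close {0}): {0,2,4,6,8,10,12}
'b' @ 1: {1,5,6,7,8,9,10,11,12,13}  ✓accept
'b' @ 2: {1,5,6,7,8,9,10,11,12,13}  ✓accept
'a' @ 3: {}  — dead — no transitions
rest 'cbb' ignored (set empty)
after full input: {}  (accept=1 not in)

Answer: REJECT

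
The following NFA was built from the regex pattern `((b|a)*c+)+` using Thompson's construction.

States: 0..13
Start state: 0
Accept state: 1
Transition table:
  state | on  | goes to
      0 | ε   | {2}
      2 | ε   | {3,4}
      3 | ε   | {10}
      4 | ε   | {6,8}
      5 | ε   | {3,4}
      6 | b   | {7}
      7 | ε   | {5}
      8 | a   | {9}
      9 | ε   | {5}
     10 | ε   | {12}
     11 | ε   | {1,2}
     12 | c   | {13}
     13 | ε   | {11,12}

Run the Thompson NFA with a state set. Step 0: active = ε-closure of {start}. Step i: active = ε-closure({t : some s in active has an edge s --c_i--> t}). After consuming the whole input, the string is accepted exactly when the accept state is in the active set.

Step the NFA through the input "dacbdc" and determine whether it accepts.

Answer: REJECT

Steps:
start: ε-closure({0}) = {0,2,3,4,6,8,10,12}
'd' @ 1: {}  — dead — no transitions
rest 'acbdc' ignored (set empty)
final: {}; accept 1 not in set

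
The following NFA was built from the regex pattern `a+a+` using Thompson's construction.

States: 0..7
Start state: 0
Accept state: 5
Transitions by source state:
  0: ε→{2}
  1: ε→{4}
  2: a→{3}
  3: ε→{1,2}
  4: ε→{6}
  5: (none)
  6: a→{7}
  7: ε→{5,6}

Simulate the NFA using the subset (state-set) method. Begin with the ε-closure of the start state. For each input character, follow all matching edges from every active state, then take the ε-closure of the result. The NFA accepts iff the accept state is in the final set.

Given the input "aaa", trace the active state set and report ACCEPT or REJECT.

Answer: ACCEPT

Trace:
start: ε-closure({0}) = {0,2}
'a' @ 1: {1,2,3,4,6}
'a' @ 2: {1,2,3,4,5,6,7}  (accept∈set)
'a' @ 3: {1,2,3,4,5,6,7}  (accept∈set)
end set {1,2,3,4,5,6,7} — state 5 in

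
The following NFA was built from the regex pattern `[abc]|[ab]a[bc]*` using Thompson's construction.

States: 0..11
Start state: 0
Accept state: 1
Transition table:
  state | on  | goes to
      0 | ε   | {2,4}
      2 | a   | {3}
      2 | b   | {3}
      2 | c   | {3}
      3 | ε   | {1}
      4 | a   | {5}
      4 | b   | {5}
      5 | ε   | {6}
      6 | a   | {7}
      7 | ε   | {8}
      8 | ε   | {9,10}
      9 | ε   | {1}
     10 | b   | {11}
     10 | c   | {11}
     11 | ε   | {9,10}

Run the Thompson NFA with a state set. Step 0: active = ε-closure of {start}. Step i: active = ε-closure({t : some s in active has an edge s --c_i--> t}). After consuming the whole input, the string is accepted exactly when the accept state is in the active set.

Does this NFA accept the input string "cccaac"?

Answer: REJECT

Derivation:
S₀ = ε-closure({0}) = {0,2,4}
'c' @ 1: {1,3}  (accept∈set)
'c' @ 2: {}  — no active states
rest 'caac' ignored (set empty)
end set {} — state 1 not in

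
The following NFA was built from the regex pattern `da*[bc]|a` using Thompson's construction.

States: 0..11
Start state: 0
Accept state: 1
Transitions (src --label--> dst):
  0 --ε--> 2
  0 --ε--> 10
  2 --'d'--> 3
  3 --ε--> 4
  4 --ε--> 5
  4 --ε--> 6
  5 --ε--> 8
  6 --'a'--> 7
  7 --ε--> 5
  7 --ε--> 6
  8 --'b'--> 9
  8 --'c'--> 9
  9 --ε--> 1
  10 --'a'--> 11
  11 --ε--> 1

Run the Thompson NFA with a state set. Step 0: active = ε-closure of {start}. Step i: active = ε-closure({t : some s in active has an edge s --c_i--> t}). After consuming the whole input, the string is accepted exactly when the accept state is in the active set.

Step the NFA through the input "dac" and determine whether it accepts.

Answer: ACCEPT

Derivation:
S₀ = ε-closure({0}) = {0,2,10}
'd' @ 1: {3,4,5,6,8}
'a' @ 2: {5,6,7,8}
'c' @ 3: {1,9}  ✓accept
end set {1,9} — state 1 in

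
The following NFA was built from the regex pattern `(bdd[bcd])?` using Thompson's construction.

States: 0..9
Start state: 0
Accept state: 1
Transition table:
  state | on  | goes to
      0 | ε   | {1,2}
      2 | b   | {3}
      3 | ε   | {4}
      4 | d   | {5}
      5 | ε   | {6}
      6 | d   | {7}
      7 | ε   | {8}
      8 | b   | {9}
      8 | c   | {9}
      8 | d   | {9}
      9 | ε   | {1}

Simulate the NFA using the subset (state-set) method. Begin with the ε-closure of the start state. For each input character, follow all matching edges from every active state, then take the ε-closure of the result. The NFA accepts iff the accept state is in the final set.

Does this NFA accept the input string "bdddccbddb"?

Answer: REJECT

Derivation:
initial (ε-close {0}): {0,1,2}
'b' @ 1: {3,4}
'd' @ 2: {5,6}
'd' @ 3: {7,8}
'd' @ 4: {1,9}  [accepting]
'c' @ 5: {}  — state set empty
rest 'cbddb' ignored (set empty)
end set {} — state 1 not in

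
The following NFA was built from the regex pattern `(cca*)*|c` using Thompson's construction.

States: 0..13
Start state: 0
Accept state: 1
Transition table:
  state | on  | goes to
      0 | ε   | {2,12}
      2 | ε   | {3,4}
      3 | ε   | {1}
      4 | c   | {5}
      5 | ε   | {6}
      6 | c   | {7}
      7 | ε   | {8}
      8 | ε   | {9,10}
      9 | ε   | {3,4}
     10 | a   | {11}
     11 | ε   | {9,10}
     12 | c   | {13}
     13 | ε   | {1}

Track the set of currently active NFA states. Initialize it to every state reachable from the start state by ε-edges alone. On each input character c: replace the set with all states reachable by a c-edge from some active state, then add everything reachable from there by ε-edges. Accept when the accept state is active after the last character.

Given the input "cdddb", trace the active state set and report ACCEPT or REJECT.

Answer: REJECT

Steps:
initial (ε-close {0}): {0,1,2,3,4,12}
'c' @ 1: {1,5,6,13}  [accepting]
'd' @ 2: {}  — dead — no transitions
rest 'ddb' ignored (set empty)
after full input: {}  (accept=1 not in)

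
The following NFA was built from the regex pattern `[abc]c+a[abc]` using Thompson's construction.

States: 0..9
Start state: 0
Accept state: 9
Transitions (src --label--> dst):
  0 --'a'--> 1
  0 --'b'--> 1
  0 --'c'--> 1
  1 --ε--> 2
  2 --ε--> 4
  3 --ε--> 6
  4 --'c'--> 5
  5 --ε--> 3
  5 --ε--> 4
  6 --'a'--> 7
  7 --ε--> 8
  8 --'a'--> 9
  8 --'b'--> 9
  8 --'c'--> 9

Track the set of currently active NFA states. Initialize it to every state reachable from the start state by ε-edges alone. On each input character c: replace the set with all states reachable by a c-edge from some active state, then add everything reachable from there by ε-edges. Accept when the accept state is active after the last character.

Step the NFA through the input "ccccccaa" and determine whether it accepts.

Answer: ACCEPT

Steps:
S₀ = ε-closure({0}) = {0}
'c' @ 1: {1,2,4}
'c' @ 2: {3,4,5,6}
'c' @ 3: {3,4,5,6}
'c' @ 4: {3,4,5,6}
'c' @ 5: {3,4,5,6}
'c' @ 6: {3,4,5,6}
'a' @ 7: {7,8}
'a' @ 8: {9}  (accept∈set)
after full input: {9}  (accept=9 in)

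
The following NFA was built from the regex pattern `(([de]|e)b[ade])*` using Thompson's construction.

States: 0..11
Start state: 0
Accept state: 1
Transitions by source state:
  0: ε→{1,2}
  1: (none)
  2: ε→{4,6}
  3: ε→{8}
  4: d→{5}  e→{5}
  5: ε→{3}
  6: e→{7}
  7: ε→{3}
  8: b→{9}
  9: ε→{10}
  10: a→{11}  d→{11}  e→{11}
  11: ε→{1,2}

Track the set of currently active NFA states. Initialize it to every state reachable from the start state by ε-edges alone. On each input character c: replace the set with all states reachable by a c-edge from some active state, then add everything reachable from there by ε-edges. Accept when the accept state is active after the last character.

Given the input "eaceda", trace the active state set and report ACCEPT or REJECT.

initial (ε-close {0}): {0,1,2,4,6}
'e' @ 1: {3,5,7,8}
'a' @ 2: {}  — dead — no transitions
rest 'ceda' ignored (set empty)
end set {} — state 1 not in

Answer: REJECT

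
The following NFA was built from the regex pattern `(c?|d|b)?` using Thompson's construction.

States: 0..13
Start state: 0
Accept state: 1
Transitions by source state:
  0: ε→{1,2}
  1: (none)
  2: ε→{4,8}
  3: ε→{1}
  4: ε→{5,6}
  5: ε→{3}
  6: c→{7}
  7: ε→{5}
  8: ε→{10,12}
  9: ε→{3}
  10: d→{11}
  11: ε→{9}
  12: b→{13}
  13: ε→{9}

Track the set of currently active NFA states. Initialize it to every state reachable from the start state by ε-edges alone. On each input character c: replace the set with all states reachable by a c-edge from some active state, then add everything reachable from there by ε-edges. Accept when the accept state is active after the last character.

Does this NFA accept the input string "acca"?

S₀ = ε-closure({0}) = {0,1,2,3,4,5,6,8,10,12}
'a' @ 1: {}  — no active states
rest 'cca' ignored (set empty)
final: {}; accept 1 not in set

Answer: REJECT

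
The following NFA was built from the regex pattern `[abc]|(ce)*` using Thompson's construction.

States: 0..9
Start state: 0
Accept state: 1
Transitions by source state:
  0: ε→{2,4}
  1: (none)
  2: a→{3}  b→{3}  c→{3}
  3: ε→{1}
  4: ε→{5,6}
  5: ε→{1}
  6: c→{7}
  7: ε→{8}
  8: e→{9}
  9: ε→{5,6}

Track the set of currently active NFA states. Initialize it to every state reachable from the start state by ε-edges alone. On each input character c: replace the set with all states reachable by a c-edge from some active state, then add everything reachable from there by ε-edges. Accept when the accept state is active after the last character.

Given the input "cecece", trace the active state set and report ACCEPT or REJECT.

S₀ = ε-closure({0}) = {0,1,2,4,5,6}
'c' @ 1: {1,3,7,8}  ✓accept
'e' @ 2: {1,5,6,9}  ✓accept
'c' @ 3: {7,8}
'e' @ 4: {1,5,6,9}  ✓accept
'c' @ 5: {7,8}
'e' @ 6: {1,5,6,9}  ✓accept
after full input: {1,5,6,9}  (accept=1 in)

Answer: ACCEPT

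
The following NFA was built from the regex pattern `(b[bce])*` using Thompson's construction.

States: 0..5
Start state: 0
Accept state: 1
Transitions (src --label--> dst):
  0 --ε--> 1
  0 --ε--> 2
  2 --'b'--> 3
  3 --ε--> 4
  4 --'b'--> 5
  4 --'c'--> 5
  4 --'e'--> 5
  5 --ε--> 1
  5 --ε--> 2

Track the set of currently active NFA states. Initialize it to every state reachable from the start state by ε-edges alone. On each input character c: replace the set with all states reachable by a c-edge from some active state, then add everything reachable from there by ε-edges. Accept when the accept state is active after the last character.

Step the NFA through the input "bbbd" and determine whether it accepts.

Answer: REJECT

Steps:
S₀ = ε-closure({0}) = {0,1,2}
'b' @ 1: {3,4}
'b' @ 2: {1,2,5}  ✓accept
'b' @ 3: {3,4}
'd' @ 4: {}  — state set empty
end set {} — state 1 not in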